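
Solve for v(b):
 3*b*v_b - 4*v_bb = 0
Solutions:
 v(b) = C1 + C2*erfi(sqrt(6)*b/4)


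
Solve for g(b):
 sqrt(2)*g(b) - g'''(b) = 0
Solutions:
 g(b) = C3*exp(2^(1/6)*b) + (C1*sin(2^(1/6)*sqrt(3)*b/2) + C2*cos(2^(1/6)*sqrt(3)*b/2))*exp(-2^(1/6)*b/2)


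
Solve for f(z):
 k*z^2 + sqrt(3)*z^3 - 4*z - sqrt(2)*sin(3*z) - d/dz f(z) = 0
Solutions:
 f(z) = C1 + k*z^3/3 + sqrt(3)*z^4/4 - 2*z^2 + sqrt(2)*cos(3*z)/3


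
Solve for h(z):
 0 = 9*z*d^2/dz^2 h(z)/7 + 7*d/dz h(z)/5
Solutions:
 h(z) = C1 + C2/z^(4/45)


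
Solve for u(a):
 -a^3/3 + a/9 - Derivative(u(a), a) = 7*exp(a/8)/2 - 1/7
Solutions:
 u(a) = C1 - a^4/12 + a^2/18 + a/7 - 28*exp(a/8)


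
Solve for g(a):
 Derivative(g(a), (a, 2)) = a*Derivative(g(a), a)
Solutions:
 g(a) = C1 + C2*erfi(sqrt(2)*a/2)


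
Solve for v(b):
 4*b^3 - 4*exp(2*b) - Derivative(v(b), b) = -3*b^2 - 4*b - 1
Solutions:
 v(b) = C1 + b^4 + b^3 + 2*b^2 + b - 2*exp(2*b)


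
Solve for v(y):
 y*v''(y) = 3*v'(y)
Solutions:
 v(y) = C1 + C2*y^4


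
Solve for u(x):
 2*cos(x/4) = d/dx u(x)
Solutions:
 u(x) = C1 + 8*sin(x/4)


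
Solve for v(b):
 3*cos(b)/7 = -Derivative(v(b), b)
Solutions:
 v(b) = C1 - 3*sin(b)/7


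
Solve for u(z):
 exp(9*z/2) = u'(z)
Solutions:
 u(z) = C1 + 2*exp(9*z/2)/9


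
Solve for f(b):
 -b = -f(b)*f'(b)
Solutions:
 f(b) = -sqrt(C1 + b^2)
 f(b) = sqrt(C1 + b^2)


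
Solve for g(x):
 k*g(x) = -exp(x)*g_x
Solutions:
 g(x) = C1*exp(k*exp(-x))


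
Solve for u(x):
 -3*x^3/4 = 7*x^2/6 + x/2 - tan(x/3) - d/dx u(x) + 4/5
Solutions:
 u(x) = C1 + 3*x^4/16 + 7*x^3/18 + x^2/4 + 4*x/5 + 3*log(cos(x/3))


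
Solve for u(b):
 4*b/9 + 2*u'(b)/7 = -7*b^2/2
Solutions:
 u(b) = C1 - 49*b^3/12 - 7*b^2/9


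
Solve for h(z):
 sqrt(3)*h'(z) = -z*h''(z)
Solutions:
 h(z) = C1 + C2*z^(1 - sqrt(3))


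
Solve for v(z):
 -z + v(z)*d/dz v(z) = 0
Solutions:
 v(z) = -sqrt(C1 + z^2)
 v(z) = sqrt(C1 + z^2)


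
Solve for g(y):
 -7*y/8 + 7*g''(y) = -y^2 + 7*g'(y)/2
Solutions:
 g(y) = C1 + C2*exp(y/2) + 2*y^3/21 + 25*y^2/56 + 25*y/14


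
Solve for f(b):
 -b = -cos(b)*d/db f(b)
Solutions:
 f(b) = C1 + Integral(b/cos(b), b)


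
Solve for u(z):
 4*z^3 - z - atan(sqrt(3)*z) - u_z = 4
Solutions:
 u(z) = C1 + z^4 - z^2/2 - z*atan(sqrt(3)*z) - 4*z + sqrt(3)*log(3*z^2 + 1)/6


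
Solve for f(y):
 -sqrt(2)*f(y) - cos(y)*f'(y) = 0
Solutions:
 f(y) = C1*(sin(y) - 1)^(sqrt(2)/2)/(sin(y) + 1)^(sqrt(2)/2)


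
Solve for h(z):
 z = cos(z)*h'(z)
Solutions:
 h(z) = C1 + Integral(z/cos(z), z)


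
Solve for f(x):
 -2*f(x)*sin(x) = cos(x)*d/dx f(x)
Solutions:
 f(x) = C1*cos(x)^2


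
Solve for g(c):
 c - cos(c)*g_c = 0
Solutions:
 g(c) = C1 + Integral(c/cos(c), c)


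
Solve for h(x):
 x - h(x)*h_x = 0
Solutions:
 h(x) = -sqrt(C1 + x^2)
 h(x) = sqrt(C1 + x^2)


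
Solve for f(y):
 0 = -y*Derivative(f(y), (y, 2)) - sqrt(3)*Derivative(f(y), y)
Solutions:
 f(y) = C1 + C2*y^(1 - sqrt(3))


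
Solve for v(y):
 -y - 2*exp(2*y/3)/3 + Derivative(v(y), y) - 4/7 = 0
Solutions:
 v(y) = C1 + y^2/2 + 4*y/7 + exp(2*y/3)


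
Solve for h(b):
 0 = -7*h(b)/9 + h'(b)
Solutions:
 h(b) = C1*exp(7*b/9)


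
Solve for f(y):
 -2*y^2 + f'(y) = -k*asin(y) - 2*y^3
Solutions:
 f(y) = C1 - k*(y*asin(y) + sqrt(1 - y^2)) - y^4/2 + 2*y^3/3


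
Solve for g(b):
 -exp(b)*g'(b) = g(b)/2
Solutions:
 g(b) = C1*exp(exp(-b)/2)


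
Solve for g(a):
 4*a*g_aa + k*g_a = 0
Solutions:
 g(a) = C1 + a^(1 - re(k)/4)*(C2*sin(log(a)*Abs(im(k))/4) + C3*cos(log(a)*im(k)/4))


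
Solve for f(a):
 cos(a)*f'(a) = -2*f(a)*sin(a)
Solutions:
 f(a) = C1*cos(a)^2


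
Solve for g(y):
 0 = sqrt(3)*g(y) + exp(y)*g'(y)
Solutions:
 g(y) = C1*exp(sqrt(3)*exp(-y))


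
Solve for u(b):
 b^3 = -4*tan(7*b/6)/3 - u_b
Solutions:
 u(b) = C1 - b^4/4 + 8*log(cos(7*b/6))/7


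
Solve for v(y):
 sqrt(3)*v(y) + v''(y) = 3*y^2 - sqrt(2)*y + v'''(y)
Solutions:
 v(y) = C1*exp(y*(-2^(2/3)*(2 + 27*sqrt(3) + sqrt(-4 + (2 + 27*sqrt(3))^2))^(1/3) - 2*2^(1/3)/(2 + 27*sqrt(3) + sqrt(-4 + (2 + 27*sqrt(3))^2))^(1/3) + 4)/12)*sin(2^(1/3)*sqrt(3)*y*(-2^(1/3)*(2 + 27*sqrt(3) + sqrt(-4 + 729*(-sqrt(3) - 2/27)^2))^(1/3) + 2/(2 + 27*sqrt(3) + sqrt(-4 + 729*(-sqrt(3) - 2/27)^2))^(1/3))/12) + C2*exp(y*(-2^(2/3)*(2 + 27*sqrt(3) + sqrt(-4 + (2 + 27*sqrt(3))^2))^(1/3) - 2*2^(1/3)/(2 + 27*sqrt(3) + sqrt(-4 + (2 + 27*sqrt(3))^2))^(1/3) + 4)/12)*cos(2^(1/3)*sqrt(3)*y*(-2^(1/3)*(2 + 27*sqrt(3) + sqrt(-4 + 729*(-sqrt(3) - 2/27)^2))^(1/3) + 2/(2 + 27*sqrt(3) + sqrt(-4 + 729*(-sqrt(3) - 2/27)^2))^(1/3))/12) + C3*exp(y*(2*2^(1/3)/(2 + 27*sqrt(3) + sqrt(-4 + (2 + 27*sqrt(3))^2))^(1/3) + 2 + 2^(2/3)*(2 + 27*sqrt(3) + sqrt(-4 + (2 + 27*sqrt(3))^2))^(1/3))/6) + sqrt(3)*y^2 - sqrt(6)*y/3 - 2


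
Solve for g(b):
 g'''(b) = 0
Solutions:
 g(b) = C1 + C2*b + C3*b^2


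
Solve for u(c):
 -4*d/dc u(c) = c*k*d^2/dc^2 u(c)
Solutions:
 u(c) = C1 + c^(((re(k) - 4)*re(k) + im(k)^2)/(re(k)^2 + im(k)^2))*(C2*sin(4*log(c)*Abs(im(k))/(re(k)^2 + im(k)^2)) + C3*cos(4*log(c)*im(k)/(re(k)^2 + im(k)^2)))


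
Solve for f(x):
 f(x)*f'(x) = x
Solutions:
 f(x) = -sqrt(C1 + x^2)
 f(x) = sqrt(C1 + x^2)


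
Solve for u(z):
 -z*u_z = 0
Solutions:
 u(z) = C1


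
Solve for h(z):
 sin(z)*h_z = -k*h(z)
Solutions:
 h(z) = C1*exp(k*(-log(cos(z) - 1) + log(cos(z) + 1))/2)


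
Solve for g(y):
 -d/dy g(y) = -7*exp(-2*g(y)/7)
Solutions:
 g(y) = 7*log(-sqrt(C1 + 7*y)) - 7*log(7) + 7*log(14)/2
 g(y) = 7*log(C1 + 7*y)/2 - 7*log(7) + 7*log(14)/2


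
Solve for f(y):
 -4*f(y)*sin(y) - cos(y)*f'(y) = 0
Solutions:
 f(y) = C1*cos(y)^4


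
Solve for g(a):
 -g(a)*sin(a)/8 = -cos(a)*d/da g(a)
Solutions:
 g(a) = C1/cos(a)^(1/8)


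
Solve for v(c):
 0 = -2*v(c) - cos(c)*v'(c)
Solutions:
 v(c) = C1*(sin(c) - 1)/(sin(c) + 1)


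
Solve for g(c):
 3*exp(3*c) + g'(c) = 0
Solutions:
 g(c) = C1 - exp(3*c)


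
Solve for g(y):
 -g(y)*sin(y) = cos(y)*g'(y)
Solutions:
 g(y) = C1*cos(y)


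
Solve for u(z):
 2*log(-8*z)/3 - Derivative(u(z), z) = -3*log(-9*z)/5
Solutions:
 u(z) = C1 + 19*z*log(-z)/15 + z*(-19/15 + log(3)/5 + log(12))


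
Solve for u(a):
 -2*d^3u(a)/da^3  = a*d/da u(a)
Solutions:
 u(a) = C1 + Integral(C2*airyai(-2^(2/3)*a/2) + C3*airybi(-2^(2/3)*a/2), a)


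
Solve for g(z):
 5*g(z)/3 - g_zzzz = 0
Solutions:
 g(z) = C1*exp(-3^(3/4)*5^(1/4)*z/3) + C2*exp(3^(3/4)*5^(1/4)*z/3) + C3*sin(3^(3/4)*5^(1/4)*z/3) + C4*cos(3^(3/4)*5^(1/4)*z/3)


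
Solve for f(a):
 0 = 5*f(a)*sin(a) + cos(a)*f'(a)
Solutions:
 f(a) = C1*cos(a)^5


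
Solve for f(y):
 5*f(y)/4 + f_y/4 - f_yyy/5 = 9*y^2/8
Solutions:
 f(y) = C1*exp(-15^(1/3)*y*(15^(1/3)/(sqrt(2010) + 45)^(1/3) + (sqrt(2010) + 45)^(1/3))/12)*sin(3^(1/6)*5^(1/3)*y*(-3^(2/3)*(sqrt(2010) + 45)^(1/3) + 3*5^(1/3)/(sqrt(2010) + 45)^(1/3))/12) + C2*exp(-15^(1/3)*y*(15^(1/3)/(sqrt(2010) + 45)^(1/3) + (sqrt(2010) + 45)^(1/3))/12)*cos(3^(1/6)*5^(1/3)*y*(-3^(2/3)*(sqrt(2010) + 45)^(1/3) + 3*5^(1/3)/(sqrt(2010) + 45)^(1/3))/12) + C3*exp(15^(1/3)*y*(15^(1/3)/(sqrt(2010) + 45)^(1/3) + (sqrt(2010) + 45)^(1/3))/6) + 9*y^2/10 - 9*y/25 + 9/125


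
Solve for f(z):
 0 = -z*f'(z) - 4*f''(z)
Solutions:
 f(z) = C1 + C2*erf(sqrt(2)*z/4)


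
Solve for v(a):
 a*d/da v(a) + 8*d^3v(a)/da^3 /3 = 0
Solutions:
 v(a) = C1 + Integral(C2*airyai(-3^(1/3)*a/2) + C3*airybi(-3^(1/3)*a/2), a)


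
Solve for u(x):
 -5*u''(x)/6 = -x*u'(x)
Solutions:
 u(x) = C1 + C2*erfi(sqrt(15)*x/5)


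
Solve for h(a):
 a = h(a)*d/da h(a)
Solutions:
 h(a) = -sqrt(C1 + a^2)
 h(a) = sqrt(C1 + a^2)


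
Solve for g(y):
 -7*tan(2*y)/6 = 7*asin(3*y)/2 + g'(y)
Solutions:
 g(y) = C1 - 7*y*asin(3*y)/2 - 7*sqrt(1 - 9*y^2)/6 + 7*log(cos(2*y))/12


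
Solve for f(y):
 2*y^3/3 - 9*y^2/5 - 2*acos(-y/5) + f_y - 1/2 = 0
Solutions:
 f(y) = C1 - y^4/6 + 3*y^3/5 + 2*y*acos(-y/5) + y/2 + 2*sqrt(25 - y^2)


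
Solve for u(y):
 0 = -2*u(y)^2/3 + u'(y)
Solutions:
 u(y) = -3/(C1 + 2*y)


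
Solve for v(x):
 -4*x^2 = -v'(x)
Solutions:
 v(x) = C1 + 4*x^3/3


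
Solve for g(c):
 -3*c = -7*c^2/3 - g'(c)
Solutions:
 g(c) = C1 - 7*c^3/9 + 3*c^2/2


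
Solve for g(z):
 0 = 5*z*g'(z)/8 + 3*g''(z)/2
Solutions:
 g(z) = C1 + C2*erf(sqrt(30)*z/12)


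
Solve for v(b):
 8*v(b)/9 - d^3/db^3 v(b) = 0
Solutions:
 v(b) = C3*exp(2*3^(1/3)*b/3) + (C1*sin(3^(5/6)*b/3) + C2*cos(3^(5/6)*b/3))*exp(-3^(1/3)*b/3)


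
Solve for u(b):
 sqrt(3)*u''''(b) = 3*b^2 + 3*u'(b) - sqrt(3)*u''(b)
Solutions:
 u(b) = C1 + C2*exp(-2^(1/3)*sqrt(3)*b*(-2/(9 + sqrt(85))^(1/3) + 2^(1/3)*(9 + sqrt(85))^(1/3))/12)*sin(2^(1/3)*b*(2/(9 + sqrt(85))^(1/3) + 2^(1/3)*(9 + sqrt(85))^(1/3))/4) + C3*exp(-2^(1/3)*sqrt(3)*b*(-2/(9 + sqrt(85))^(1/3) + 2^(1/3)*(9 + sqrt(85))^(1/3))/12)*cos(2^(1/3)*b*(2/(9 + sqrt(85))^(1/3) + 2^(1/3)*(9 + sqrt(85))^(1/3))/4) + C4*exp(2^(1/3)*sqrt(3)*b*(-2/(9 + sqrt(85))^(1/3) + 2^(1/3)*(9 + sqrt(85))^(1/3))/6) - b^3/3 - sqrt(3)*b^2/3 - 2*b/3


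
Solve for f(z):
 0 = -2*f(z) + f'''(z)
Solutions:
 f(z) = C3*exp(2^(1/3)*z) + (C1*sin(2^(1/3)*sqrt(3)*z/2) + C2*cos(2^(1/3)*sqrt(3)*z/2))*exp(-2^(1/3)*z/2)


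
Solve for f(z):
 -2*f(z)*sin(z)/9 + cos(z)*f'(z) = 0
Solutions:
 f(z) = C1/cos(z)^(2/9)


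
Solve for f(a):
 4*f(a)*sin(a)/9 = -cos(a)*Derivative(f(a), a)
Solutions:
 f(a) = C1*cos(a)^(4/9)


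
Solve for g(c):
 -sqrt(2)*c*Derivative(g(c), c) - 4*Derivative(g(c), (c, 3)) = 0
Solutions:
 g(c) = C1 + Integral(C2*airyai(-sqrt(2)*c/2) + C3*airybi(-sqrt(2)*c/2), c)


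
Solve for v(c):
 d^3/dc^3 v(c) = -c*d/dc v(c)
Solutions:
 v(c) = C1 + Integral(C2*airyai(-c) + C3*airybi(-c), c)


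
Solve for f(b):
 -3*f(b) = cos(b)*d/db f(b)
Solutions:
 f(b) = C1*(sin(b) - 1)^(3/2)/(sin(b) + 1)^(3/2)


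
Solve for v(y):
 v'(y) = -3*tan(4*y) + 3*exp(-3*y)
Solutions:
 v(y) = C1 - 3*log(tan(4*y)^2 + 1)/8 - exp(-3*y)


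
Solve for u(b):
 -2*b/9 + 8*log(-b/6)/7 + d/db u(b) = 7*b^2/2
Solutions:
 u(b) = C1 + 7*b^3/6 + b^2/9 - 8*b*log(-b)/7 + 8*b*(1 + log(6))/7


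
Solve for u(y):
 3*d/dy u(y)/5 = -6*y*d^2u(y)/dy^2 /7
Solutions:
 u(y) = C1 + C2*y^(3/10)


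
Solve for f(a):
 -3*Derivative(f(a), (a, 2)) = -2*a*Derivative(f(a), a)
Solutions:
 f(a) = C1 + C2*erfi(sqrt(3)*a/3)


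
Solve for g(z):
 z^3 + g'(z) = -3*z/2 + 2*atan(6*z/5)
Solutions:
 g(z) = C1 - z^4/4 - 3*z^2/4 + 2*z*atan(6*z/5) - 5*log(36*z^2 + 25)/6


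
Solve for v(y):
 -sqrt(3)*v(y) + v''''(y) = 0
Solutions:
 v(y) = C1*exp(-3^(1/8)*y) + C2*exp(3^(1/8)*y) + C3*sin(3^(1/8)*y) + C4*cos(3^(1/8)*y)


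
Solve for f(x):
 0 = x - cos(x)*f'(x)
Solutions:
 f(x) = C1 + Integral(x/cos(x), x)


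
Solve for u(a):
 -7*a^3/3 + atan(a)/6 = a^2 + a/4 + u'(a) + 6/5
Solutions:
 u(a) = C1 - 7*a^4/12 - a^3/3 - a^2/8 + a*atan(a)/6 - 6*a/5 - log(a^2 + 1)/12


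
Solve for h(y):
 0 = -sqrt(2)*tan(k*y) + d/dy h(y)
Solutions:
 h(y) = C1 + sqrt(2)*Piecewise((-log(cos(k*y))/k, Ne(k, 0)), (0, True))


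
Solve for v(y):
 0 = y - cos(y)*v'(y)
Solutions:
 v(y) = C1 + Integral(y/cos(y), y)


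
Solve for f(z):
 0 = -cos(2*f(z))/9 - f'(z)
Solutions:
 z/9 - log(sin(2*f(z)) - 1)/4 + log(sin(2*f(z)) + 1)/4 = C1


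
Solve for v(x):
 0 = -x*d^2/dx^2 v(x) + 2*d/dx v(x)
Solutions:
 v(x) = C1 + C2*x^3


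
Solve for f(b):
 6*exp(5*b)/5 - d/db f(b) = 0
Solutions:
 f(b) = C1 + 6*exp(5*b)/25


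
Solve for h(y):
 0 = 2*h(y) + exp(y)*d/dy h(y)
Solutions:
 h(y) = C1*exp(2*exp(-y))


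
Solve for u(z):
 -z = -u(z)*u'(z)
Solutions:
 u(z) = -sqrt(C1 + z^2)
 u(z) = sqrt(C1 + z^2)


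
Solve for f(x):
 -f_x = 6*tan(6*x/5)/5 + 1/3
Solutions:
 f(x) = C1 - x/3 + log(cos(6*x/5))


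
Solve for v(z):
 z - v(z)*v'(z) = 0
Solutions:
 v(z) = -sqrt(C1 + z^2)
 v(z) = sqrt(C1 + z^2)


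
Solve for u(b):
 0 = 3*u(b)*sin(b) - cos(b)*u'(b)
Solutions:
 u(b) = C1/cos(b)^3


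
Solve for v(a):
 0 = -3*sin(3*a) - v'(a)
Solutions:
 v(a) = C1 + cos(3*a)


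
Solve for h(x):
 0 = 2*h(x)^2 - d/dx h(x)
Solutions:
 h(x) = -1/(C1 + 2*x)


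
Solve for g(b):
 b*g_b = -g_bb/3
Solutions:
 g(b) = C1 + C2*erf(sqrt(6)*b/2)


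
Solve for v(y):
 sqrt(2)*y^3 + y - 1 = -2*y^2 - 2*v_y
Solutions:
 v(y) = C1 - sqrt(2)*y^4/8 - y^3/3 - y^2/4 + y/2


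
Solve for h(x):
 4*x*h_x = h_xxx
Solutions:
 h(x) = C1 + Integral(C2*airyai(2^(2/3)*x) + C3*airybi(2^(2/3)*x), x)


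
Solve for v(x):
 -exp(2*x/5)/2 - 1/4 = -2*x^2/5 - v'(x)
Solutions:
 v(x) = C1 - 2*x^3/15 + x/4 + 5*exp(2*x/5)/4


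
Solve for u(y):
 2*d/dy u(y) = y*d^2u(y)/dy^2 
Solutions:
 u(y) = C1 + C2*y^3


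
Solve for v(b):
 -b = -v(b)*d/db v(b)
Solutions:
 v(b) = -sqrt(C1 + b^2)
 v(b) = sqrt(C1 + b^2)


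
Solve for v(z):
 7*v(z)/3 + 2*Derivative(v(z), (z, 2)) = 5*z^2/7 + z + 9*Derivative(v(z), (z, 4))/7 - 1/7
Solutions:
 v(z) = C1*exp(-sqrt(21)*z/3) + C2*exp(sqrt(21)*z/3) + C3*sin(sqrt(7)*z/3) + C4*cos(sqrt(7)*z/3) + 15*z^2/49 + 3*z/7 - 201/343


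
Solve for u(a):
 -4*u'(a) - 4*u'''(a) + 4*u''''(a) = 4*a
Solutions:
 u(a) = C1 + C2*exp(a*(-2^(2/3)*(3*sqrt(93) + 29)^(1/3) - 2*2^(1/3)/(3*sqrt(93) + 29)^(1/3) + 4)/12)*sin(2^(1/3)*sqrt(3)*a*(-2^(1/3)*(3*sqrt(93) + 29)^(1/3) + 2/(3*sqrt(93) + 29)^(1/3))/12) + C3*exp(a*(-2^(2/3)*(3*sqrt(93) + 29)^(1/3) - 2*2^(1/3)/(3*sqrt(93) + 29)^(1/3) + 4)/12)*cos(2^(1/3)*sqrt(3)*a*(-2^(1/3)*(3*sqrt(93) + 29)^(1/3) + 2/(3*sqrt(93) + 29)^(1/3))/12) + C4*exp(a*(2*2^(1/3)/(3*sqrt(93) + 29)^(1/3) + 2 + 2^(2/3)*(3*sqrt(93) + 29)^(1/3))/6) - a^2/2


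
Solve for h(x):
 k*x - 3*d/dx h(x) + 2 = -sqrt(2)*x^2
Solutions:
 h(x) = C1 + k*x^2/6 + sqrt(2)*x^3/9 + 2*x/3


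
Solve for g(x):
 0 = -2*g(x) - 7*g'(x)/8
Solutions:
 g(x) = C1*exp(-16*x/7)


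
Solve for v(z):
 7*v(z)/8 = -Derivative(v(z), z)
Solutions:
 v(z) = C1*exp(-7*z/8)


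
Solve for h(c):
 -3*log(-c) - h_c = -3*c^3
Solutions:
 h(c) = C1 + 3*c^4/4 - 3*c*log(-c) + 3*c


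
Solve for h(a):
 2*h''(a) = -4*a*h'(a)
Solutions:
 h(a) = C1 + C2*erf(a)


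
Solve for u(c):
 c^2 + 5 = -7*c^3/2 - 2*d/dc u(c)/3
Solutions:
 u(c) = C1 - 21*c^4/16 - c^3/2 - 15*c/2


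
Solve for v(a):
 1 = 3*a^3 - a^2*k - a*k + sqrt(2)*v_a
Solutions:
 v(a) = C1 - 3*sqrt(2)*a^4/8 + sqrt(2)*a^3*k/6 + sqrt(2)*a^2*k/4 + sqrt(2)*a/2


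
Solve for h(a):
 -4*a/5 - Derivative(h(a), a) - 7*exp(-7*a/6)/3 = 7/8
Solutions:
 h(a) = C1 - 2*a^2/5 - 7*a/8 + 2*exp(-7*a/6)


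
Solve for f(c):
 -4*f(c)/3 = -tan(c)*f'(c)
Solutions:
 f(c) = C1*sin(c)^(4/3)


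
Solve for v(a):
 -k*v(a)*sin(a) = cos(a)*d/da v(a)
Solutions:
 v(a) = C1*exp(k*log(cos(a)))


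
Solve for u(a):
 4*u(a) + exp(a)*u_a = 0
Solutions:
 u(a) = C1*exp(4*exp(-a))


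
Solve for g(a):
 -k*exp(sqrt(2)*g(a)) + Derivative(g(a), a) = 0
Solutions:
 g(a) = sqrt(2)*(2*log(-1/(C1 + a*k)) - log(2))/4


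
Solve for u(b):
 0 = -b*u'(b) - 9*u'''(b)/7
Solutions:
 u(b) = C1 + Integral(C2*airyai(-21^(1/3)*b/3) + C3*airybi(-21^(1/3)*b/3), b)


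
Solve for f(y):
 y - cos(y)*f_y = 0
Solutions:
 f(y) = C1 + Integral(y/cos(y), y)


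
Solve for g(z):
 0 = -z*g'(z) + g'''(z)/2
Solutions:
 g(z) = C1 + Integral(C2*airyai(2^(1/3)*z) + C3*airybi(2^(1/3)*z), z)


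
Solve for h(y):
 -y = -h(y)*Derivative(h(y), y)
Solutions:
 h(y) = -sqrt(C1 + y^2)
 h(y) = sqrt(C1 + y^2)


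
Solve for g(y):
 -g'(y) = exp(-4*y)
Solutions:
 g(y) = C1 + exp(-4*y)/4


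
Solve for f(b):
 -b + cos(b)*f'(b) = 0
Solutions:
 f(b) = C1 + Integral(b/cos(b), b)


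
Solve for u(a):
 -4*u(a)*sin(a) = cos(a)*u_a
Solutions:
 u(a) = C1*cos(a)^4


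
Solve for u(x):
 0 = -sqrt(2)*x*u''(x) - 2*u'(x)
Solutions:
 u(x) = C1 + C2*x^(1 - sqrt(2))


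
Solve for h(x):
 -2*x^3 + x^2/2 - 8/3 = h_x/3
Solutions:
 h(x) = C1 - 3*x^4/2 + x^3/2 - 8*x


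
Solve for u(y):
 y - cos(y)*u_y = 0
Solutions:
 u(y) = C1 + Integral(y/cos(y), y)


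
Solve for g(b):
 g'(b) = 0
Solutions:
 g(b) = C1


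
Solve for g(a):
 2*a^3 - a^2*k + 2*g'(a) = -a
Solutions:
 g(a) = C1 - a^4/4 + a^3*k/6 - a^2/4


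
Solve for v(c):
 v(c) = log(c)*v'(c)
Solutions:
 v(c) = C1*exp(li(c))


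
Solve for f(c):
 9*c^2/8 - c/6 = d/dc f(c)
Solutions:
 f(c) = C1 + 3*c^3/8 - c^2/12


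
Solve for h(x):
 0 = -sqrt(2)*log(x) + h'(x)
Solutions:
 h(x) = C1 + sqrt(2)*x*log(x) - sqrt(2)*x


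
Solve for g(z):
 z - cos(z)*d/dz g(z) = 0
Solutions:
 g(z) = C1 + Integral(z/cos(z), z)


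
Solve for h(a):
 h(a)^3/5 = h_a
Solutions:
 h(a) = -sqrt(10)*sqrt(-1/(C1 + a))/2
 h(a) = sqrt(10)*sqrt(-1/(C1 + a))/2


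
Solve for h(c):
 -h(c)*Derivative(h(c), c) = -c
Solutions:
 h(c) = -sqrt(C1 + c^2)
 h(c) = sqrt(C1 + c^2)


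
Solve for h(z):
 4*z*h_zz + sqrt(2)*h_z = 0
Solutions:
 h(z) = C1 + C2*z^(1 - sqrt(2)/4)


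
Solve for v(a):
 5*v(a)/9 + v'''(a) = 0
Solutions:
 v(a) = C3*exp(-15^(1/3)*a/3) + (C1*sin(3^(5/6)*5^(1/3)*a/6) + C2*cos(3^(5/6)*5^(1/3)*a/6))*exp(15^(1/3)*a/6)


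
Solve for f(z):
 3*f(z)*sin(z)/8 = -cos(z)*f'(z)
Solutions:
 f(z) = C1*cos(z)^(3/8)


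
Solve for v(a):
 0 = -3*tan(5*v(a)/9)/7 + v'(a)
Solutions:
 v(a) = -9*asin(C1*exp(5*a/21))/5 + 9*pi/5
 v(a) = 9*asin(C1*exp(5*a/21))/5


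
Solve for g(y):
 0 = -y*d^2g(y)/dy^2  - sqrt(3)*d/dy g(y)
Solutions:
 g(y) = C1 + C2*y^(1 - sqrt(3))


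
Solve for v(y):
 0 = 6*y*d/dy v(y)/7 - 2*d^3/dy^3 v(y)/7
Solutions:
 v(y) = C1 + Integral(C2*airyai(3^(1/3)*y) + C3*airybi(3^(1/3)*y), y)


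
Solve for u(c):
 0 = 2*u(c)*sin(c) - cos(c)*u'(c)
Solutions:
 u(c) = C1/cos(c)^2


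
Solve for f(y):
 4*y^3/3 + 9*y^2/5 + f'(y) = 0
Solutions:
 f(y) = C1 - y^4/3 - 3*y^3/5


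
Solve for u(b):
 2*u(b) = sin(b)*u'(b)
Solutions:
 u(b) = C1*(cos(b) - 1)/(cos(b) + 1)


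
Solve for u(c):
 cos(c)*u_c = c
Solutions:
 u(c) = C1 + Integral(c/cos(c), c)


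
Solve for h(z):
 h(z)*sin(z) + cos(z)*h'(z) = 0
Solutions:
 h(z) = C1*cos(z)


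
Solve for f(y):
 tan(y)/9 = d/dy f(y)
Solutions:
 f(y) = C1 - log(cos(y))/9


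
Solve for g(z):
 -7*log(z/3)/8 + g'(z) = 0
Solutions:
 g(z) = C1 + 7*z*log(z)/8 - 7*z*log(3)/8 - 7*z/8


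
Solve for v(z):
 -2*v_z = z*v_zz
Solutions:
 v(z) = C1 + C2/z


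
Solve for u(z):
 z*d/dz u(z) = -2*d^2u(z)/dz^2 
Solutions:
 u(z) = C1 + C2*erf(z/2)


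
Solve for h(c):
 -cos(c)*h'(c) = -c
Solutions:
 h(c) = C1 + Integral(c/cos(c), c)


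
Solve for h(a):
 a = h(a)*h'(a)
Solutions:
 h(a) = -sqrt(C1 + a^2)
 h(a) = sqrt(C1 + a^2)


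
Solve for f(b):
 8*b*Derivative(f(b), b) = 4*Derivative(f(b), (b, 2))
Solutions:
 f(b) = C1 + C2*erfi(b)


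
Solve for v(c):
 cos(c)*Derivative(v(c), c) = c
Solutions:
 v(c) = C1 + Integral(c/cos(c), c)


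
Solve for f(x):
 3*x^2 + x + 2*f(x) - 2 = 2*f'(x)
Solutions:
 f(x) = C1*exp(x) - 3*x^2/2 - 7*x/2 - 5/2


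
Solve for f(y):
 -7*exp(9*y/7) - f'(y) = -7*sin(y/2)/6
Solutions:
 f(y) = C1 - 49*exp(9*y/7)/9 - 7*cos(y/2)/3


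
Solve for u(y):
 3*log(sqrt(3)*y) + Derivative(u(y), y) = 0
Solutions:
 u(y) = C1 - 3*y*log(y) - 3*y*log(3)/2 + 3*y


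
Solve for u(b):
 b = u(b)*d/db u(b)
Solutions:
 u(b) = -sqrt(C1 + b^2)
 u(b) = sqrt(C1 + b^2)


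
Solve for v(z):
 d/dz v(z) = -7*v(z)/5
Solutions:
 v(z) = C1*exp(-7*z/5)


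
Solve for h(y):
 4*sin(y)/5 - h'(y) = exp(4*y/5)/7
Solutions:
 h(y) = C1 - 5*exp(4*y/5)/28 - 4*cos(y)/5


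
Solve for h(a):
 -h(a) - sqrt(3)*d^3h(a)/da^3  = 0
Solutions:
 h(a) = C3*exp(-3^(5/6)*a/3) + (C1*sin(3^(1/3)*a/2) + C2*cos(3^(1/3)*a/2))*exp(3^(5/6)*a/6)


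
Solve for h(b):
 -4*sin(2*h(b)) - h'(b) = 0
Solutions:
 h(b) = pi - acos((-C1 - exp(16*b))/(C1 - exp(16*b)))/2
 h(b) = acos((-C1 - exp(16*b))/(C1 - exp(16*b)))/2


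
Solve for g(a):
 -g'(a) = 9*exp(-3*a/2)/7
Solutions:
 g(a) = C1 + 6*exp(-3*a/2)/7


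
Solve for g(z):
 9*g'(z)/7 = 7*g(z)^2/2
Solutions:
 g(z) = -18/(C1 + 49*z)


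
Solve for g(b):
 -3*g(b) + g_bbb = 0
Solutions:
 g(b) = C3*exp(3^(1/3)*b) + (C1*sin(3^(5/6)*b/2) + C2*cos(3^(5/6)*b/2))*exp(-3^(1/3)*b/2)


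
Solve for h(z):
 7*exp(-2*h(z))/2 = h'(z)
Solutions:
 h(z) = log(-sqrt(C1 + 7*z))
 h(z) = log(C1 + 7*z)/2


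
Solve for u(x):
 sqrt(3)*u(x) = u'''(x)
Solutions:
 u(x) = C3*exp(3^(1/6)*x) + (C1*sin(3^(2/3)*x/2) + C2*cos(3^(2/3)*x/2))*exp(-3^(1/6)*x/2)


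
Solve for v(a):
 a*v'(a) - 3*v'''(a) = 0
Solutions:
 v(a) = C1 + Integral(C2*airyai(3^(2/3)*a/3) + C3*airybi(3^(2/3)*a/3), a)


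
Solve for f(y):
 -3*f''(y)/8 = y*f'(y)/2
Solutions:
 f(y) = C1 + C2*erf(sqrt(6)*y/3)


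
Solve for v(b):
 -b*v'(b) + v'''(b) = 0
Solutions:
 v(b) = C1 + Integral(C2*airyai(b) + C3*airybi(b), b)


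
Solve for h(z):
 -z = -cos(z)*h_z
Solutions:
 h(z) = C1 + Integral(z/cos(z), z)


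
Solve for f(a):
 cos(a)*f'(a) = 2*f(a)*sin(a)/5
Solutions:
 f(a) = C1/cos(a)^(2/5)


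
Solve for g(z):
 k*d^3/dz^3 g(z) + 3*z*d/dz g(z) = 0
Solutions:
 g(z) = C1 + Integral(C2*airyai(3^(1/3)*z*(-1/k)^(1/3)) + C3*airybi(3^(1/3)*z*(-1/k)^(1/3)), z)


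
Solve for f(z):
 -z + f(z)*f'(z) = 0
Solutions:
 f(z) = -sqrt(C1 + z^2)
 f(z) = sqrt(C1 + z^2)


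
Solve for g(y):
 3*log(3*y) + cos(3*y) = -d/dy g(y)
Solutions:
 g(y) = C1 - 3*y*log(y) - 3*y*log(3) + 3*y - sin(3*y)/3


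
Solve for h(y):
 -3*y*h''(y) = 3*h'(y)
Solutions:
 h(y) = C1 + C2*log(y)


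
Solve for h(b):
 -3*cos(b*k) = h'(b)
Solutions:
 h(b) = C1 - 3*sin(b*k)/k


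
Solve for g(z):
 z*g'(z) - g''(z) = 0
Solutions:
 g(z) = C1 + C2*erfi(sqrt(2)*z/2)


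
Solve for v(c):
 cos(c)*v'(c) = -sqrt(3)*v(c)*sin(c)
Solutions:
 v(c) = C1*cos(c)^(sqrt(3))


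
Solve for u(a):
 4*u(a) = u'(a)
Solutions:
 u(a) = C1*exp(4*a)


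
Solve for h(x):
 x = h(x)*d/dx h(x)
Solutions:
 h(x) = -sqrt(C1 + x^2)
 h(x) = sqrt(C1 + x^2)


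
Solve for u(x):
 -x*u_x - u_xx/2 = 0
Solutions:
 u(x) = C1 + C2*erf(x)


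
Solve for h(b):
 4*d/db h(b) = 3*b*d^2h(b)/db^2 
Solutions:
 h(b) = C1 + C2*b^(7/3)


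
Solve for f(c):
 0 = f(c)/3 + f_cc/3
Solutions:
 f(c) = C1*sin(c) + C2*cos(c)


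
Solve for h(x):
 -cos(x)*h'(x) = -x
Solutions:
 h(x) = C1 + Integral(x/cos(x), x)


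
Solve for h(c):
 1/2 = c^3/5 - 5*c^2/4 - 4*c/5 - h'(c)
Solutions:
 h(c) = C1 + c^4/20 - 5*c^3/12 - 2*c^2/5 - c/2


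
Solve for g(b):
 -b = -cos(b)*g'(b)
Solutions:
 g(b) = C1 + Integral(b/cos(b), b)


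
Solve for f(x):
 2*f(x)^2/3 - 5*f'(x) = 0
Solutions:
 f(x) = -15/(C1 + 2*x)


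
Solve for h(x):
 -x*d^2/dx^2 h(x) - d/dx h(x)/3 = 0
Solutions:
 h(x) = C1 + C2*x^(2/3)


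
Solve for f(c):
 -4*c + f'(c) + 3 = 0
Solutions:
 f(c) = C1 + 2*c^2 - 3*c


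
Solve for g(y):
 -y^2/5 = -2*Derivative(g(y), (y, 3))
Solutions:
 g(y) = C1 + C2*y + C3*y^2 + y^5/600


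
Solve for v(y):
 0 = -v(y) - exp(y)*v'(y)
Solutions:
 v(y) = C1*exp(exp(-y))


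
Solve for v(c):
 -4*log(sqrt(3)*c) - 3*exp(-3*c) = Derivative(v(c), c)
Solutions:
 v(c) = C1 - 4*c*log(c) + 2*c*(2 - log(3)) + exp(-3*c)


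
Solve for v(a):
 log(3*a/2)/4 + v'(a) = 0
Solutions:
 v(a) = C1 - a*log(a)/4 - a*log(3)/4 + a*log(2)/4 + a/4


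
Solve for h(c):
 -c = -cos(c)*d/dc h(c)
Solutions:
 h(c) = C1 + Integral(c/cos(c), c)


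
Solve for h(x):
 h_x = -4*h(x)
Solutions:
 h(x) = C1*exp(-4*x)


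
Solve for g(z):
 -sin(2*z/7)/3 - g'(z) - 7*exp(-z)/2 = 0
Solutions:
 g(z) = C1 + 7*cos(2*z/7)/6 + 7*exp(-z)/2


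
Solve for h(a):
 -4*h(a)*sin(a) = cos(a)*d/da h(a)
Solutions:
 h(a) = C1*cos(a)^4


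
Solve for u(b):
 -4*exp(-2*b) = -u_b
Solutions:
 u(b) = C1 - 2*exp(-2*b)


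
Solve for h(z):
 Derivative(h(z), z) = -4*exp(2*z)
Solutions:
 h(z) = C1 - 2*exp(2*z)


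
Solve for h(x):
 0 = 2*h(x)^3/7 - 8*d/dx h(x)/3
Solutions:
 h(x) = -sqrt(14)*sqrt(-1/(C1 + 3*x))
 h(x) = sqrt(14)*sqrt(-1/(C1 + 3*x))


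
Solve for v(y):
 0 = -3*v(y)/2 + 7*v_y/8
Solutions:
 v(y) = C1*exp(12*y/7)


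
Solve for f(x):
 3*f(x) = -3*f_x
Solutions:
 f(x) = C1*exp(-x)


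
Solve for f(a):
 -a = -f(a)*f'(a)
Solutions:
 f(a) = -sqrt(C1 + a^2)
 f(a) = sqrt(C1 + a^2)


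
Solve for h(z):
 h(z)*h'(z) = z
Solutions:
 h(z) = -sqrt(C1 + z^2)
 h(z) = sqrt(C1 + z^2)


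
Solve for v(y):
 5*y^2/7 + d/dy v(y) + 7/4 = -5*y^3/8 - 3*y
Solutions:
 v(y) = C1 - 5*y^4/32 - 5*y^3/21 - 3*y^2/2 - 7*y/4


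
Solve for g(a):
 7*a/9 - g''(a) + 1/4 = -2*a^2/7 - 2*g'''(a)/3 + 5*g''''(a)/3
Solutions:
 g(a) = C1 + C2*a + a^4/42 + 73*a^3/378 + 53*a^2/1512 + (C3*sin(sqrt(14)*a/5) + C4*cos(sqrt(14)*a/5))*exp(a/5)


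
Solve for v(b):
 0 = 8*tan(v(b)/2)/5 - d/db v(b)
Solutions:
 v(b) = -2*asin(C1*exp(4*b/5)) + 2*pi
 v(b) = 2*asin(C1*exp(4*b/5))


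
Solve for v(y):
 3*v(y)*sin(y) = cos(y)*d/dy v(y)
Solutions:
 v(y) = C1/cos(y)^3


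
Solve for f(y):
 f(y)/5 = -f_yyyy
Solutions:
 f(y) = (C1*sin(sqrt(2)*5^(3/4)*y/10) + C2*cos(sqrt(2)*5^(3/4)*y/10))*exp(-sqrt(2)*5^(3/4)*y/10) + (C3*sin(sqrt(2)*5^(3/4)*y/10) + C4*cos(sqrt(2)*5^(3/4)*y/10))*exp(sqrt(2)*5^(3/4)*y/10)


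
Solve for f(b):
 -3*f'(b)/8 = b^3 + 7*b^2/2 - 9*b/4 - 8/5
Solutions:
 f(b) = C1 - 2*b^4/3 - 28*b^3/9 + 3*b^2 + 64*b/15


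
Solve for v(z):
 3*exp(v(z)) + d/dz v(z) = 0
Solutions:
 v(z) = log(1/(C1 + 3*z))


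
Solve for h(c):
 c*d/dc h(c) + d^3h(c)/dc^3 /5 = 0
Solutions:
 h(c) = C1 + Integral(C2*airyai(-5^(1/3)*c) + C3*airybi(-5^(1/3)*c), c)


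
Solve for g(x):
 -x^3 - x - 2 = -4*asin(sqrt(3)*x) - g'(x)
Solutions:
 g(x) = C1 + x^4/4 + x^2/2 - 4*x*asin(sqrt(3)*x) + 2*x - 4*sqrt(3)*sqrt(1 - 3*x^2)/3


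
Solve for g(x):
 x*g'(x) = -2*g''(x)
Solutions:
 g(x) = C1 + C2*erf(x/2)


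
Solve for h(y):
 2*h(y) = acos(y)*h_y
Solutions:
 h(y) = C1*exp(2*Integral(1/acos(y), y))


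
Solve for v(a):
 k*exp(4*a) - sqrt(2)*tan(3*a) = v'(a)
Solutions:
 v(a) = C1 + k*exp(4*a)/4 + sqrt(2)*log(cos(3*a))/3


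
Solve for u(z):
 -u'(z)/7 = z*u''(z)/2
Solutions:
 u(z) = C1 + C2*z^(5/7)


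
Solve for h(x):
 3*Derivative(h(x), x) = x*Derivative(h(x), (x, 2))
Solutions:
 h(x) = C1 + C2*x^4


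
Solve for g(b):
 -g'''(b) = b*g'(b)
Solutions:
 g(b) = C1 + Integral(C2*airyai(-b) + C3*airybi(-b), b)


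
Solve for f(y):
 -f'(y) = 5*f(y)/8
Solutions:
 f(y) = C1*exp(-5*y/8)


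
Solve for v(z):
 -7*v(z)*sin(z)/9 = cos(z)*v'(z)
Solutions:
 v(z) = C1*cos(z)^(7/9)


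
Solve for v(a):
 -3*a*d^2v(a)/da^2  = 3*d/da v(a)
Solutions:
 v(a) = C1 + C2*log(a)


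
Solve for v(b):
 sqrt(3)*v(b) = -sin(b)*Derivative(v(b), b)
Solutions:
 v(b) = C1*(cos(b) + 1)^(sqrt(3)/2)/(cos(b) - 1)^(sqrt(3)/2)


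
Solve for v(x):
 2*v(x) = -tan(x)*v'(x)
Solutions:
 v(x) = C1/sin(x)^2


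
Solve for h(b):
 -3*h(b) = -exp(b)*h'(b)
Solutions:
 h(b) = C1*exp(-3*exp(-b))


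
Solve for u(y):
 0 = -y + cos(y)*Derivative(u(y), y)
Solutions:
 u(y) = C1 + Integral(y/cos(y), y)


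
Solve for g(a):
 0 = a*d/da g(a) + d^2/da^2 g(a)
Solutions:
 g(a) = C1 + C2*erf(sqrt(2)*a/2)


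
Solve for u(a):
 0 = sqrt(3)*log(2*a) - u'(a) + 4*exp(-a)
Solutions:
 u(a) = C1 + sqrt(3)*a*log(a) + sqrt(3)*a*(-1 + log(2)) - 4*exp(-a)


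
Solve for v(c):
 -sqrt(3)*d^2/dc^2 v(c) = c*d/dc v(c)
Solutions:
 v(c) = C1 + C2*erf(sqrt(2)*3^(3/4)*c/6)


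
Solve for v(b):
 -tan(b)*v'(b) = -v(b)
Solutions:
 v(b) = C1*sin(b)


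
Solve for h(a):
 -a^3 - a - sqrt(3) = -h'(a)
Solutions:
 h(a) = C1 + a^4/4 + a^2/2 + sqrt(3)*a


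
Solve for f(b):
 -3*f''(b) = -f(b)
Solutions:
 f(b) = C1*exp(-sqrt(3)*b/3) + C2*exp(sqrt(3)*b/3)


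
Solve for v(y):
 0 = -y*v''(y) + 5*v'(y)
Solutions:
 v(y) = C1 + C2*y^6


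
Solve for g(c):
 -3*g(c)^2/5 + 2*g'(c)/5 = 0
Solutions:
 g(c) = -2/(C1 + 3*c)


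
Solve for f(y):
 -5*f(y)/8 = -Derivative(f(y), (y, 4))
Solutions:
 f(y) = C1*exp(-10^(1/4)*y/2) + C2*exp(10^(1/4)*y/2) + C3*sin(10^(1/4)*y/2) + C4*cos(10^(1/4)*y/2)


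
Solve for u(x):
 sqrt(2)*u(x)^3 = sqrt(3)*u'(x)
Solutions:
 u(x) = -sqrt(6)*sqrt(-1/(C1 + sqrt(6)*x))/2
 u(x) = sqrt(6)*sqrt(-1/(C1 + sqrt(6)*x))/2


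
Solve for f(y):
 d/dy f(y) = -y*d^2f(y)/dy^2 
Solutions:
 f(y) = C1 + C2*log(y)


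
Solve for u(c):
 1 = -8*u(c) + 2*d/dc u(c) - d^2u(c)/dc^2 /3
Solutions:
 u(c) = (C1*sin(sqrt(15)*c) + C2*cos(sqrt(15)*c))*exp(3*c) - 1/8


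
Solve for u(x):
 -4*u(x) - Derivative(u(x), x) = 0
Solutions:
 u(x) = C1*exp(-4*x)


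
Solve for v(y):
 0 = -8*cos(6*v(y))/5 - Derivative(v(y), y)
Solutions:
 8*y/5 - log(sin(6*v(y)) - 1)/12 + log(sin(6*v(y)) + 1)/12 = C1


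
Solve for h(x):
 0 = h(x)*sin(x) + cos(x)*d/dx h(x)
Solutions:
 h(x) = C1*cos(x)


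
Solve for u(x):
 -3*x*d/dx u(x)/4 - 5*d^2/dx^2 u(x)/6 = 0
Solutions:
 u(x) = C1 + C2*erf(3*sqrt(5)*x/10)


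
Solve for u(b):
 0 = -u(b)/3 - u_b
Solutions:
 u(b) = C1*exp(-b/3)


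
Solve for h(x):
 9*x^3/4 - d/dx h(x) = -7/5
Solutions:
 h(x) = C1 + 9*x^4/16 + 7*x/5


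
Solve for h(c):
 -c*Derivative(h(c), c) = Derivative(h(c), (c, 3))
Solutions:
 h(c) = C1 + Integral(C2*airyai(-c) + C3*airybi(-c), c)


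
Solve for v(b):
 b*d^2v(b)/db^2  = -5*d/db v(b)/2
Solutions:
 v(b) = C1 + C2/b^(3/2)


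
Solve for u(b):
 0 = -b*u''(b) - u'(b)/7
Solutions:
 u(b) = C1 + C2*b^(6/7)


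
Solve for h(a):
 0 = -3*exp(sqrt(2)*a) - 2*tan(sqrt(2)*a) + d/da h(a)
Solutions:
 h(a) = C1 + 3*sqrt(2)*exp(sqrt(2)*a)/2 - sqrt(2)*log(cos(sqrt(2)*a))


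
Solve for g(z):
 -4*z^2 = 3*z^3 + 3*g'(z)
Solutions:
 g(z) = C1 - z^4/4 - 4*z^3/9


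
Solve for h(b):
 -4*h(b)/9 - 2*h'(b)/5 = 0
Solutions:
 h(b) = C1*exp(-10*b/9)


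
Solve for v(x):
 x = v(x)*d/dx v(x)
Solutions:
 v(x) = -sqrt(C1 + x^2)
 v(x) = sqrt(C1 + x^2)


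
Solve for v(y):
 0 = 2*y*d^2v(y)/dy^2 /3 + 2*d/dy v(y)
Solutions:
 v(y) = C1 + C2/y^2


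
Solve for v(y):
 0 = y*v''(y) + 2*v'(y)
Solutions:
 v(y) = C1 + C2/y


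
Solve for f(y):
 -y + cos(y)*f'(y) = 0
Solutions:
 f(y) = C1 + Integral(y/cos(y), y)


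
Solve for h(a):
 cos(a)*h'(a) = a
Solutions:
 h(a) = C1 + Integral(a/cos(a), a)


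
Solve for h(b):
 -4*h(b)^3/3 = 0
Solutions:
 h(b) = 0


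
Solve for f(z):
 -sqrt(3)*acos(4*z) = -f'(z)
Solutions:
 f(z) = C1 + sqrt(3)*(z*acos(4*z) - sqrt(1 - 16*z^2)/4)


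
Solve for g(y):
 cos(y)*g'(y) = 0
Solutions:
 g(y) = C1


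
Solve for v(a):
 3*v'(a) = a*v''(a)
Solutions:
 v(a) = C1 + C2*a^4


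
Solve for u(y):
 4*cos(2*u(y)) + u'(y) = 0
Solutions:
 u(y) = -asin((C1 + exp(16*y))/(C1 - exp(16*y)))/2 + pi/2
 u(y) = asin((C1 + exp(16*y))/(C1 - exp(16*y)))/2


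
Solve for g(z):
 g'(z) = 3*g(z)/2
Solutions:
 g(z) = C1*exp(3*z/2)


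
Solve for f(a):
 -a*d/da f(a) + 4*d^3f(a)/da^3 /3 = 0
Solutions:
 f(a) = C1 + Integral(C2*airyai(6^(1/3)*a/2) + C3*airybi(6^(1/3)*a/2), a)


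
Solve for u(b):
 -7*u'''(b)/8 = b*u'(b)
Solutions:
 u(b) = C1 + Integral(C2*airyai(-2*7^(2/3)*b/7) + C3*airybi(-2*7^(2/3)*b/7), b)


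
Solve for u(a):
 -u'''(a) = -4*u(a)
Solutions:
 u(a) = C3*exp(2^(2/3)*a) + (C1*sin(2^(2/3)*sqrt(3)*a/2) + C2*cos(2^(2/3)*sqrt(3)*a/2))*exp(-2^(2/3)*a/2)


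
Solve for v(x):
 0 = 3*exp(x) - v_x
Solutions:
 v(x) = C1 + 3*exp(x)


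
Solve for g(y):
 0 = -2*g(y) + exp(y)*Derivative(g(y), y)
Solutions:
 g(y) = C1*exp(-2*exp(-y))


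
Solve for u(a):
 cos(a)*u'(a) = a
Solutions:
 u(a) = C1 + Integral(a/cos(a), a)


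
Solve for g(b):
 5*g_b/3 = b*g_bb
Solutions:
 g(b) = C1 + C2*b^(8/3)


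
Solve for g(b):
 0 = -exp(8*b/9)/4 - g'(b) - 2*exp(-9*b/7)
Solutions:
 g(b) = C1 - 9*exp(8*b/9)/32 + 14*exp(-9*b/7)/9


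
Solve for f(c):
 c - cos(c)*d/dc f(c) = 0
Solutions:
 f(c) = C1 + Integral(c/cos(c), c)


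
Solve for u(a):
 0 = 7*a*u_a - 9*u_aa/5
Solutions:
 u(a) = C1 + C2*erfi(sqrt(70)*a/6)


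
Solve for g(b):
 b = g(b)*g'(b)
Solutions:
 g(b) = -sqrt(C1 + b^2)
 g(b) = sqrt(C1 + b^2)


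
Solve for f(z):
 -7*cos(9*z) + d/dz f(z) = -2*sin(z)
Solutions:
 f(z) = C1 + 7*sin(9*z)/9 + 2*cos(z)


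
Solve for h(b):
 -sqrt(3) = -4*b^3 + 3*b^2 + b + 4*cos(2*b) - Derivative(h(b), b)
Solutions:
 h(b) = C1 - b^4 + b^3 + b^2/2 + sqrt(3)*b + 2*sin(2*b)


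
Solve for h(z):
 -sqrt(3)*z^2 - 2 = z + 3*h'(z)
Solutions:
 h(z) = C1 - sqrt(3)*z^3/9 - z^2/6 - 2*z/3


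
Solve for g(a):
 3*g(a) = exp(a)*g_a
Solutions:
 g(a) = C1*exp(-3*exp(-a))


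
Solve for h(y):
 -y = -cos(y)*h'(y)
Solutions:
 h(y) = C1 + Integral(y/cos(y), y)


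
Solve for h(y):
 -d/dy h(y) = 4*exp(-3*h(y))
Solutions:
 h(y) = log(C1 - 12*y)/3
 h(y) = log((-3^(1/3) - 3^(5/6)*I)*(C1 - 4*y)^(1/3)/2)
 h(y) = log((-3^(1/3) + 3^(5/6)*I)*(C1 - 4*y)^(1/3)/2)


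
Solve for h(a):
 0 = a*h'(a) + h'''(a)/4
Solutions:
 h(a) = C1 + Integral(C2*airyai(-2^(2/3)*a) + C3*airybi(-2^(2/3)*a), a)


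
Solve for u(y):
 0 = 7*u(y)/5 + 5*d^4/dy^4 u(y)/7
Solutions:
 u(y) = (C1*sin(sqrt(70)*y/10) + C2*cos(sqrt(70)*y/10))*exp(-sqrt(70)*y/10) + (C3*sin(sqrt(70)*y/10) + C4*cos(sqrt(70)*y/10))*exp(sqrt(70)*y/10)


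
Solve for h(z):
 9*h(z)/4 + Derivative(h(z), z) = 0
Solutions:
 h(z) = C1*exp(-9*z/4)


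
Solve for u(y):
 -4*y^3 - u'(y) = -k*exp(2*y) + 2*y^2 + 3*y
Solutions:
 u(y) = C1 + k*exp(2*y)/2 - y^4 - 2*y^3/3 - 3*y^2/2


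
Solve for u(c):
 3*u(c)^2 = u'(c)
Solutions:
 u(c) = -1/(C1 + 3*c)


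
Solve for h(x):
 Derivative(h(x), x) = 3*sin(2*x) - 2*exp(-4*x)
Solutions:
 h(x) = C1 - 3*cos(2*x)/2 + exp(-4*x)/2


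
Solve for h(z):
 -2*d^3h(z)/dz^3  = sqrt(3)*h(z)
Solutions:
 h(z) = C3*exp(-2^(2/3)*3^(1/6)*z/2) + (C1*sin(6^(2/3)*z/4) + C2*cos(6^(2/3)*z/4))*exp(2^(2/3)*3^(1/6)*z/4)


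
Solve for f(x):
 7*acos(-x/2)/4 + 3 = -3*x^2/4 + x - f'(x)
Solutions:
 f(x) = C1 - x^3/4 + x^2/2 - 7*x*acos(-x/2)/4 - 3*x - 7*sqrt(4 - x^2)/4


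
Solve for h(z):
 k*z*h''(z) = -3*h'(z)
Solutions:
 h(z) = C1 + z^(((re(k) - 3)*re(k) + im(k)^2)/(re(k)^2 + im(k)^2))*(C2*sin(3*log(z)*Abs(im(k))/(re(k)^2 + im(k)^2)) + C3*cos(3*log(z)*im(k)/(re(k)^2 + im(k)^2)))


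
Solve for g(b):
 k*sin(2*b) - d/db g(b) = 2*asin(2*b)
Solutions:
 g(b) = C1 - 2*b*asin(2*b) - k*cos(2*b)/2 - sqrt(1 - 4*b^2)


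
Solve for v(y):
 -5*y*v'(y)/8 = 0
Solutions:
 v(y) = C1


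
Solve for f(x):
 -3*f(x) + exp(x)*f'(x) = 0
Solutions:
 f(x) = C1*exp(-3*exp(-x))


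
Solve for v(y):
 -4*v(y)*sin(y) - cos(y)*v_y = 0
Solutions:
 v(y) = C1*cos(y)^4


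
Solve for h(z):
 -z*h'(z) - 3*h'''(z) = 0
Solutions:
 h(z) = C1 + Integral(C2*airyai(-3^(2/3)*z/3) + C3*airybi(-3^(2/3)*z/3), z)


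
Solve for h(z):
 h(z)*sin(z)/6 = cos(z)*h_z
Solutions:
 h(z) = C1/cos(z)^(1/6)


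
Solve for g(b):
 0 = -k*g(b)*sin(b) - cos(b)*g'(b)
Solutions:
 g(b) = C1*exp(k*log(cos(b)))


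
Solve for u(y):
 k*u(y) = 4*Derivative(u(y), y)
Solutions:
 u(y) = C1*exp(k*y/4)


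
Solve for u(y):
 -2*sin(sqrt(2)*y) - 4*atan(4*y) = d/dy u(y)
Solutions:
 u(y) = C1 - 4*y*atan(4*y) + log(16*y^2 + 1)/2 + sqrt(2)*cos(sqrt(2)*y)


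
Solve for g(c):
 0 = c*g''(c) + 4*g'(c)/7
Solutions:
 g(c) = C1 + C2*c^(3/7)


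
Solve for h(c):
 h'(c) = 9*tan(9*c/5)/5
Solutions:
 h(c) = C1 - log(cos(9*c/5))


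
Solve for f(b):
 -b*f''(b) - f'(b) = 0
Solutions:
 f(b) = C1 + C2*log(b)


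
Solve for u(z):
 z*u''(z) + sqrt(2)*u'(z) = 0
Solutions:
 u(z) = C1 + C2*z^(1 - sqrt(2))


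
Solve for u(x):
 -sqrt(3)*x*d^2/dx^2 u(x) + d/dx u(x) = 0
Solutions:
 u(x) = C1 + C2*x^(sqrt(3)/3 + 1)


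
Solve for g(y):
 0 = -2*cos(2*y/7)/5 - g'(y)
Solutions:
 g(y) = C1 - 7*sin(2*y/7)/5


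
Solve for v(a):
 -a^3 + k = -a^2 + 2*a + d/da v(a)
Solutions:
 v(a) = C1 - a^4/4 + a^3/3 - a^2 + a*k


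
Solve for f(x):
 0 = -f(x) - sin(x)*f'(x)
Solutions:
 f(x) = C1*sqrt(cos(x) + 1)/sqrt(cos(x) - 1)


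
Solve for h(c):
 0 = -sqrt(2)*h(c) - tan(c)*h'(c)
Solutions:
 h(c) = C1/sin(c)^(sqrt(2))


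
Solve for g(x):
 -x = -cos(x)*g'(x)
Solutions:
 g(x) = C1 + Integral(x/cos(x), x)


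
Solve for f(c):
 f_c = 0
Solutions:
 f(c) = C1


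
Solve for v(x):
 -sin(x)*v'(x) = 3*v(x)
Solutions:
 v(x) = C1*(cos(x) + 1)^(3/2)/(cos(x) - 1)^(3/2)


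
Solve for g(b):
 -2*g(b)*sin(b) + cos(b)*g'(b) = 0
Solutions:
 g(b) = C1/cos(b)^2


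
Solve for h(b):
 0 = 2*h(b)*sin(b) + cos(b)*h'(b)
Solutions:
 h(b) = C1*cos(b)^2


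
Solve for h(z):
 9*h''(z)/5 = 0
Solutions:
 h(z) = C1 + C2*z


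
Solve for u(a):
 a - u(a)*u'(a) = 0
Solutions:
 u(a) = -sqrt(C1 + a^2)
 u(a) = sqrt(C1 + a^2)


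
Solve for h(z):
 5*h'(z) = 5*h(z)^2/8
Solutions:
 h(z) = -8/(C1 + z)


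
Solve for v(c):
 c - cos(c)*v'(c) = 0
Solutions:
 v(c) = C1 + Integral(c/cos(c), c)


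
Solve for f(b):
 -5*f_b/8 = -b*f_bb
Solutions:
 f(b) = C1 + C2*b^(13/8)


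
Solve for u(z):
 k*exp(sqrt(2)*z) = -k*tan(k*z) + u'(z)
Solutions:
 u(z) = C1 + k*Piecewise((sqrt(2)*exp(sqrt(2)*z)/2 + log(tan(k*z)^2 + 1)/(2*k), Ne(k, 0)), (sqrt(2)*exp(sqrt(2)*z)/2, True))


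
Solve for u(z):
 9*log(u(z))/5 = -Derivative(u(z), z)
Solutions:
 li(u(z)) = C1 - 9*z/5


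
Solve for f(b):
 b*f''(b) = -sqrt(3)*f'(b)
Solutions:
 f(b) = C1 + C2*b^(1 - sqrt(3))


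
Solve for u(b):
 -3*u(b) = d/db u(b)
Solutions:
 u(b) = C1*exp(-3*b)


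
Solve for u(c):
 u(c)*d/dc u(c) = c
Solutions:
 u(c) = -sqrt(C1 + c^2)
 u(c) = sqrt(C1 + c^2)


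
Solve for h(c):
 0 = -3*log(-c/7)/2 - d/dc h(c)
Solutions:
 h(c) = C1 - 3*c*log(-c)/2 + 3*c*(1 + log(7))/2


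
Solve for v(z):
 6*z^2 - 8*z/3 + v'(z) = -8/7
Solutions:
 v(z) = C1 - 2*z^3 + 4*z^2/3 - 8*z/7


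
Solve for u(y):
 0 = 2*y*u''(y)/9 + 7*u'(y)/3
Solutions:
 u(y) = C1 + C2/y^(19/2)


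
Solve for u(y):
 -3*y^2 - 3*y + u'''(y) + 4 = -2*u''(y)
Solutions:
 u(y) = C1 + C2*y + C3*exp(-2*y) + y^4/8 - y^2


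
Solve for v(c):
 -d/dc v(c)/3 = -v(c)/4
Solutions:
 v(c) = C1*exp(3*c/4)


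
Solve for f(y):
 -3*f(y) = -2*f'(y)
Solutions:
 f(y) = C1*exp(3*y/2)


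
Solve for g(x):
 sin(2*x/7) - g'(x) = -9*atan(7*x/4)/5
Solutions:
 g(x) = C1 + 9*x*atan(7*x/4)/5 - 18*log(49*x^2 + 16)/35 - 7*cos(2*x/7)/2


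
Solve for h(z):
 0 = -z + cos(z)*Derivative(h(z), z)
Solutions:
 h(z) = C1 + Integral(z/cos(z), z)


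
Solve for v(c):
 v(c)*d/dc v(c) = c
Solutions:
 v(c) = -sqrt(C1 + c^2)
 v(c) = sqrt(C1 + c^2)


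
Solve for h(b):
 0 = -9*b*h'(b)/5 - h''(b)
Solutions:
 h(b) = C1 + C2*erf(3*sqrt(10)*b/10)


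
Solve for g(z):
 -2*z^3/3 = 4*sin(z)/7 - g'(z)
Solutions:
 g(z) = C1 + z^4/6 - 4*cos(z)/7


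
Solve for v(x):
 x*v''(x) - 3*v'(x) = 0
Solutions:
 v(x) = C1 + C2*x^4


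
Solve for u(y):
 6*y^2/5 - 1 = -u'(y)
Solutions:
 u(y) = C1 - 2*y^3/5 + y


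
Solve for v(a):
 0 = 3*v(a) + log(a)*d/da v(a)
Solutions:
 v(a) = C1*exp(-3*li(a))
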